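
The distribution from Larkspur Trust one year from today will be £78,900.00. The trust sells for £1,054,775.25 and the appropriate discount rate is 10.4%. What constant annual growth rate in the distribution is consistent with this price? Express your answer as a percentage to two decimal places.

2.92%

P = D₁/(r−g) ⇒ g = r − D₁/P = 0.104 − £78,900.00/£1,054,775.25 = 0.029197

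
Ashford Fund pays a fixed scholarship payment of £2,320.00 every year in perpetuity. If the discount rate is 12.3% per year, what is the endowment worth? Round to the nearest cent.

Level perpetuity: PV = C / r = £2,320.00 / 0.123 = £18,861.79

£18861.79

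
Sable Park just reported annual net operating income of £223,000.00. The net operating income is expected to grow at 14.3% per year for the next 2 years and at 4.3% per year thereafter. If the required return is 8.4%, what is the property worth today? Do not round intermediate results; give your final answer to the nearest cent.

£6790310.86

D_1 = 254889.00000
D_2 = 291338.12700
Terminal value at year 2: TV = D_2×(1+g_2)/(r−g_2) = 303865.66646/0.041 = 7411357.71856
P_0 = D_1/(1+r)^1 + D_2/(1+r)^2 + TV/(1+r)^2
    = 235137.45387 + 247935.52563 + 6307237.88361 = 6790310.86311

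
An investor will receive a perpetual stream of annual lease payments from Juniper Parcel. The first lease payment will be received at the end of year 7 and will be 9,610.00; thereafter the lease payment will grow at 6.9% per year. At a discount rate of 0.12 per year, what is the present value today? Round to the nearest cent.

95465.20

Value at end of year 6: C₁ / (r − g) = 9,610.00 / (0.12 − 0.069) = 188,431.3725
Discount to today: PV = 188,431.3725 / (1 + 0.12)^6 = 188,431.3725 / 1.973823 = 95,465.20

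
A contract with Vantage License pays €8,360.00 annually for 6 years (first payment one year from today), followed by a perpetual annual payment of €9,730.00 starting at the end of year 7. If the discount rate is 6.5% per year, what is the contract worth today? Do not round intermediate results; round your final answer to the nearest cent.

PV of 6-year annuity: €8,360.00 × [1 − (1+0.065)^−6] / 0.065 = 40470.87334
Perpetuity value at year 6: €9,730.00 / 0.065 = 149692.30769
PV of perpetuity: 149692.30769 / (1+0.065)^6 = 102589.24578
Total PV = 40470.87334 + 102589.24578 = 143060.11912

€143060.12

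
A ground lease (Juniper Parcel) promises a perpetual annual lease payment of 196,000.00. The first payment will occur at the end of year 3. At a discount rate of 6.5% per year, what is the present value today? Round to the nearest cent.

Value at end of year 2: C / r = 196,000.00 / 0.065 = 3,015,384.6154
Discount to today: PV = 3,015,384.6154 / (1 + 0.065)^2 = 3,015,384.6154 / 1.134225 = 2,658,541.84

2658541.84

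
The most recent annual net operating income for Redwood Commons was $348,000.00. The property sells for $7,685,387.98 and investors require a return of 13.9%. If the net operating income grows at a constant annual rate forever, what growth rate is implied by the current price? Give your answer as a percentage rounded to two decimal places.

8.97%

P = D₀(1+g)/(r−g) ⇒ P(r−g) = D₀(1+g) ⇒ g(P+D₀) = P·r − D₀
g = (P·r − D₀)/(P + D₀) = ($7,685,387.98×0.139 − $348,000.00) / ($7,685,387.98 + $348,000.00) = 0.089659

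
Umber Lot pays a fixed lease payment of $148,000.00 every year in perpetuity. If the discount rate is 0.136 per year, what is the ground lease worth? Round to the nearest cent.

Level perpetuity: PV = C / r = $148,000.00 / 0.136 = $1,088,235.29

$1088235.29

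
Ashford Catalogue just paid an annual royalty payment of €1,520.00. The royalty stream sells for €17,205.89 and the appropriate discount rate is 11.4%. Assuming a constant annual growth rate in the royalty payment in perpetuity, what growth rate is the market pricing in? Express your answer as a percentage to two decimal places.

P = D₀(1+g)/(r−g) ⇒ P(r−g) = D₀(1+g) ⇒ g(P+D₀) = P·r − D₀
g = (P·r − D₀)/(P + D₀) = (€17,205.89×0.114 − €1,520.00) / (€17,205.89 + €1,520.00) = 0.023575

2.36%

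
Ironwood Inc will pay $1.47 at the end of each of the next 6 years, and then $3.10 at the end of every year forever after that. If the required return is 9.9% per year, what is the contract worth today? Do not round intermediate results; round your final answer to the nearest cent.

$24.19

PV of 6-year annuity: $1.47 × [1 − (1+0.099)^−6] / 0.099 = 6.42104
Perpetuity value at year 6: $3.10 / 0.099 = 31.31313
PV of perpetuity: 31.31313 / (1+0.099)^6 = 17.77217
Total PV = 6.42104 + 17.77217 = 24.19320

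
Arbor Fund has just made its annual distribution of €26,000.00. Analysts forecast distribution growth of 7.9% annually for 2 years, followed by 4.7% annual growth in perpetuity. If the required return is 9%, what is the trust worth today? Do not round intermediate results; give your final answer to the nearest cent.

€671572.18

D_1 = 28054.00000
D_2 = 30270.26600
Terminal value at year 2: TV = D_2×(1+g_2)/(r−g_2) = 31692.96850/0.043 = 737045.77912
P_0 = D_1/(1+r)^1 + D_2/(1+r)^2 + TV/(1+r)^2
    = 25737.61468 + 25477.87728 + 620356.68640 = 671572.17837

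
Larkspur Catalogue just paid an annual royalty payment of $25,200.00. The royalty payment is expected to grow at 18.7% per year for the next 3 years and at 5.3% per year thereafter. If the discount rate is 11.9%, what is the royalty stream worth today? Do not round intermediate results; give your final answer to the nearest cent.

D_1 = 29912.40000
D_2 = 35506.01880
D_3 = 42145.64432
Terminal value at year 3: TV = D_3×(1+g_2)/(r−g_2) = 44379.36346/0.066 = 672414.59794
P_0 = D_1/(1+r)^1 + D_2/(1+r)^2 + D_3/(1+r)^3 + TV/(1+r)^3
    = 26731.36729 + 28355.79354 + 30078.93381 + 479895.71675 = 565061.81140

$565061.81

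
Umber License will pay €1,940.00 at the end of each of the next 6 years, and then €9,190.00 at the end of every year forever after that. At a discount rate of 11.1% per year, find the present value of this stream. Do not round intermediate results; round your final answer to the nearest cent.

€52209.55

PV of 6-year annuity: €1,940.00 × [1 − (1+0.111)^−6] / 0.111 = 8183.65447
Perpetuity value at year 6: €9,190.00 / 0.111 = 82792.79279
PV of perpetuity: 82792.79279 / (1+0.111)^6 = 44025.89353
Total PV = 8183.65447 + 44025.89353 = 52209.54800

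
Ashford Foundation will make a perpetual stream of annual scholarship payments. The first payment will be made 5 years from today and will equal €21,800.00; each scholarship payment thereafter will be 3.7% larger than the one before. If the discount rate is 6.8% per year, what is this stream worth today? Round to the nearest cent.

€540517.54

Value at end of year 4: C₁ / (r − g) = €21,800.00 / (0.068 − 0.037) = €703,225.8065
Discount to today: PV = €703,225.8065 / (1 + 0.068)^4 = €703,225.8065 / 1.301023 = €540,517.54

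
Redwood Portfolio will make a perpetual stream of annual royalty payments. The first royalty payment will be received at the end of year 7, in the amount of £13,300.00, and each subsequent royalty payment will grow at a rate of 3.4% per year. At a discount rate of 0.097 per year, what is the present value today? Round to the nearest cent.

£121135.47

Value at end of year 6: C₁ / (r − g) = £13,300.00 / (0.097 − 0.034) = £211,111.1111
Discount to today: PV = £211,111.1111 / (1 + 0.097)^6 = £211,111.1111 / 1.742769 = £121,135.47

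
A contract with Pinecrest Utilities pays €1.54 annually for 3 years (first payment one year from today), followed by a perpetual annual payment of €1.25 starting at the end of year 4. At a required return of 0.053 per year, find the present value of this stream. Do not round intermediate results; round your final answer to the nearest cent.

PV of 3-year annuity: €1.54 × [1 − (1+0.053)^−3] / 0.053 = 4.17034
Perpetuity value at year 3: €1.25 / 0.053 = 23.58491
PV of perpetuity: 23.58491 / (1+0.053)^3 = 20.19989
Total PV = 4.17034 + 20.19989 = 24.37023

€24.37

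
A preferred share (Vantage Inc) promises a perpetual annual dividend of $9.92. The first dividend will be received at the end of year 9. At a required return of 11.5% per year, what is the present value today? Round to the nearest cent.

Value at end of year 8: C / r = $9.92 / 0.115 = $86.2609
Discount to today: PV = $86.2609 / (1 + 0.115)^8 = $86.2609 / 2.388905 = $36.11

$36.11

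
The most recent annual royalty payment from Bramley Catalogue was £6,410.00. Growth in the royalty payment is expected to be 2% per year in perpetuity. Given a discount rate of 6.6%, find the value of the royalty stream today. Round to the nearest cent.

D₁ = D₀ × (1 + g) = £6,410.00 × 1.02 = £6,538.2000
Growing perpetuity: P = D₁ / (r − g) = £6,538.2000 / (0.066 − 0.02) = £142,134.78

£142134.78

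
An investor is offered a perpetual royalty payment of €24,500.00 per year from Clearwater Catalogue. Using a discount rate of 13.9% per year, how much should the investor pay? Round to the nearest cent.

€176258.99

Level perpetuity: PV = C / r = €24,500.00 / 0.139 = €176,258.99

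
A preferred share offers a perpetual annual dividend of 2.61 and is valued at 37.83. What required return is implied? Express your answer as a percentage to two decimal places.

6.90%

P = C/r ⇒ r = C/P = 2.61/37.83 = 0.068993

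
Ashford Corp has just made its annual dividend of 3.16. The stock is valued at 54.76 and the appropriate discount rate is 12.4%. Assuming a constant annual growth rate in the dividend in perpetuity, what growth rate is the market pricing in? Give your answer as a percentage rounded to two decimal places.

P = D₀(1+g)/(r−g) ⇒ P(r−g) = D₀(1+g) ⇒ g(P+D₀) = P·r − D₀
g = (P·r − D₀)/(P + D₀) = (54.76×0.124 − 3.16) / (54.76 + 3.16) = 0.062677

6.27%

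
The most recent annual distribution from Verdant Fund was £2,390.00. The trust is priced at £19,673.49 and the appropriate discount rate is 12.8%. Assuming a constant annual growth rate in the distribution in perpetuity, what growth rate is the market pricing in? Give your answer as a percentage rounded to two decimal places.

0.58%

P = D₀(1+g)/(r−g) ⇒ P(r−g) = D₀(1+g) ⇒ g(P+D₀) = P·r − D₀
g = (P·r − D₀)/(P + D₀) = (£19,673.49×0.128 − £2,390.00) / (£19,673.49 + £2,390.00) = 0.005811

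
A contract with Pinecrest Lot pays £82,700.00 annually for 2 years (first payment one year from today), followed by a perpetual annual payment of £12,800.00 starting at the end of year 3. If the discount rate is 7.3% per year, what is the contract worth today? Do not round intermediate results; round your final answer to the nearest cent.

PV of 2-year annuity: £82,700.00 × [1 − (1+0.073)^−2] / 0.073 = 148903.65829
Perpetuity value at year 2: £12,800.00 / 0.073 = 175342.46575
PV of perpetuity: 175342.46575 / (1+0.073)^2 = 152295.70848
Total PV = 148903.65829 + 152295.70848 = 301199.36678

£301199.37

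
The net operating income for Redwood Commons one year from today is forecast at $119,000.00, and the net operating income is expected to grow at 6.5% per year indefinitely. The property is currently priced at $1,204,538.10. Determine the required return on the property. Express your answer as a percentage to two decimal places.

P = D₁/(r − g) ⇒ r = D₁/P + g = $119,000.0000/$1,204,538.10 + 0.065 = 0.098793 + 0.065 = 0.163793

16.38%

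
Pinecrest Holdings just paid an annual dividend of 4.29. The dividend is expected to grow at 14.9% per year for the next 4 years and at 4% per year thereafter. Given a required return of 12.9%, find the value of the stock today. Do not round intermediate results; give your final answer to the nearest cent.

71.71

D_1 = 4.92921
D_2 = 5.66366
D_3 = 6.50755
D_4 = 7.47717
Terminal value at year 4: TV = D_4×(1+g_2)/(r−g_2) = 7.77626/0.089 = 87.37370
P_0 = D_1/(1+r)^1 + D_2/(1+r)^2 + D_3/(1+r)^3 + D_4/(1+r)^4 + TV/(1+r)^4
    = 4.36600 + 4.44334 + 4.52205 + 4.60216 + 53.77804 = 71.71159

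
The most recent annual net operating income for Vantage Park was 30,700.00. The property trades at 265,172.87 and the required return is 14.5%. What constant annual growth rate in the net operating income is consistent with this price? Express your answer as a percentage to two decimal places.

P = D₀(1+g)/(r−g) ⇒ P(r−g) = D₀(1+g) ⇒ g(P+D₀) = P·r − D₀
g = (P·r − D₀)/(P + D₀) = (265,172.87×0.145 − 30,700.00) / (265,172.87 + 30,700.00) = 0.026194

2.62%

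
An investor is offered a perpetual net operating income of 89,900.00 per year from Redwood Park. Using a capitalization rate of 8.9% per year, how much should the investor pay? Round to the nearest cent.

1010112.36

Level perpetuity: PV = C / r = 89,900.00 / 0.089 = 1,010,112.36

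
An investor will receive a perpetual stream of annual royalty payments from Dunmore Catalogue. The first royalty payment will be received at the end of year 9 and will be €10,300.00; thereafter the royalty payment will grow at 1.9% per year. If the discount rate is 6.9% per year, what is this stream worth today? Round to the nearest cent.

€120794.06

Value at end of year 8: C₁ / (r − g) = €10,300.00 / (0.069 − 0.019) = €206,000.0000
Discount to today: PV = €206,000.0000 / (1 + 0.069)^8 = €206,000.0000 / 1.705382 = €120,794.06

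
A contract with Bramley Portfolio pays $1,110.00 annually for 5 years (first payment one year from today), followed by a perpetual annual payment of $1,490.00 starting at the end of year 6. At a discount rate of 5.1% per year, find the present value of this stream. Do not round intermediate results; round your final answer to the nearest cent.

PV of 5-year annuity: $1,110.00 × [1 − (1+0.051)^−5] / 0.051 = 4792.46361
Perpetuity value at year 5: $1,490.00 / 0.051 = 29215.68627
PV of perpetuity: 29215.68627 / (1+0.051)^5 = 22782.55945
Total PV = 4792.46361 + 22782.55945 = 27575.02306

$27575.02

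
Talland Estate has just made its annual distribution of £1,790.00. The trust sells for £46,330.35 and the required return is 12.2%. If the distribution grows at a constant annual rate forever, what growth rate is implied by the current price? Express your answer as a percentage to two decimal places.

8.03%

P = D₀(1+g)/(r−g) ⇒ P(r−g) = D₀(1+g) ⇒ g(P+D₀) = P·r − D₀
g = (P·r − D₀)/(P + D₀) = (£46,330.35×0.122 − £1,790.00) / (£46,330.35 + £1,790.00) = 0.080263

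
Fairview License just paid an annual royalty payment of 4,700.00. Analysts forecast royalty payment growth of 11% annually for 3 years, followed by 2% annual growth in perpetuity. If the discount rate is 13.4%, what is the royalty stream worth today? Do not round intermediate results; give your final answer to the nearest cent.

52950.28

D_1 = 5217.00000
D_2 = 5790.87000
D_3 = 6427.86570
Terminal value at year 3: TV = D_3×(1+g_2)/(r−g_2) = 6556.42301/0.114 = 57512.48258
P_0 = D_1/(1+r)^1 + D_2/(1+r)^2 + D_3/(1+r)^3 + TV/(1+r)^3
    = 4600.52910 + 4503.16341 + 4407.85836 + 39438.73269 = 52950.28356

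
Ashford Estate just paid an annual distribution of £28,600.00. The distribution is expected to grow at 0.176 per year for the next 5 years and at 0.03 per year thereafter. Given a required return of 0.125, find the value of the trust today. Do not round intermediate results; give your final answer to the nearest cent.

£550702.26

D_1 = 33633.60000
D_2 = 39553.11360
D_3 = 46514.46159
D_4 = 54701.00683
D_5 = 64328.38404
Terminal value at year 5: TV = D_5×(1+g_2)/(r−g_2) = 66258.23556/0.095 = 697455.11114
P_0 = D_1/(1+r)^1 + D_2/(1+r)^2 + D_3/(1+r)^3 + D_4/(1+r)^4 + D_5/(1+r)^5 + TV/(1+r)^5
    = 29896.53333 + 31251.84284 + 32668.59305 + 34149.56927 + 35697.68308 + 387038.03759 = 550702.25917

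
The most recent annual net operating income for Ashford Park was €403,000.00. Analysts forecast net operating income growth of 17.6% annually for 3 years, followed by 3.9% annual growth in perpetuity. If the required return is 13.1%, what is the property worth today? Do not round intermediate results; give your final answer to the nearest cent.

€6424212.77

D_1 = 473928.00000
D_2 = 557339.32800
D_3 = 655431.04973
Terminal value at year 3: TV = D_3×(1+g_2)/(r−g_2) = 680992.86067/0.092 = 7402096.31160
P_0 = D_1/(1+r)^1 + D_2/(1+r)^2 + D_3/(1+r)^3 + TV/(1+r)^3
    = 419034.48276 + 435706.94228 + 453042.76227 + 5116428.58694 = 6424212.77425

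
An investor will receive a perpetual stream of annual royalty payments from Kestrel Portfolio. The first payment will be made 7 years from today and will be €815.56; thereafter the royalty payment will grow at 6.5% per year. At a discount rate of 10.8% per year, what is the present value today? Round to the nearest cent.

€10250.59

Value at end of year 6: C₁ / (r − g) = €815.56 / (0.108 − 0.065) = €18,966.5116
Discount to today: PV = €18,966.5116 / (1 + 0.108)^6 = €18,966.5116 / 1.850285 = €10,250.59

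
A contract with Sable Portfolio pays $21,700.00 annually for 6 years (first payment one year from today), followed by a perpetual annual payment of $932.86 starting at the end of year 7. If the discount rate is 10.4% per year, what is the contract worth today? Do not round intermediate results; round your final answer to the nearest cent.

PV of 6-year annuity: $21,700.00 × [1 − (1+0.104)^−6] / 0.104 = 93411.53637
Perpetuity value at year 6: $932.86 / 0.104 = 8969.80769
PV of perpetuity: 8969.80769 / (1+0.104)^6 = 4954.14475
Total PV = 93411.53637 + 4954.14475 = 98365.68112

$98365.68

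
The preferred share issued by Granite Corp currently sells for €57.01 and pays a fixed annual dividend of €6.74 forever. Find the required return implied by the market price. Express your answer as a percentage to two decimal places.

11.82%

P = C/r ⇒ r = C/P = €6.74/€57.01 = 0.118225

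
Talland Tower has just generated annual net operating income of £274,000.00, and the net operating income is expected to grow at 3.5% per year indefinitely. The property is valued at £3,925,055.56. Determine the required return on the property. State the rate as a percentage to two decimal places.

10.73%

D₁ = £274,000.00 × 1.035 = £283,590.0000
P = D₁/(r − g) ⇒ r = D₁/P + g = £283,590.0000/£3,925,055.56 + 0.035 = 0.072251 + 0.035 = 0.107251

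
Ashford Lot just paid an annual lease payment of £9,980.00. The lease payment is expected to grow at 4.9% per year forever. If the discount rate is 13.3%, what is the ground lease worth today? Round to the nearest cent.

£124631.19

D₁ = D₀ × (1 + g) = £9,980.00 × 1.049 = £10,469.0200
Growing perpetuity: P = D₁ / (r − g) = £10,469.0200 / (0.133 − 0.049) = £124,631.19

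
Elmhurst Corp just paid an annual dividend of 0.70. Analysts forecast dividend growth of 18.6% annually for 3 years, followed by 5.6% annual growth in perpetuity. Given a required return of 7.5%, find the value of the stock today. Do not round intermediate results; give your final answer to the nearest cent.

D_1 = 0.83020
D_2 = 0.98462
D_3 = 1.16776
Terminal value at year 3: TV = D_3×(1+g_2)/(r−g_2) = 1.23315/0.019 = 64.90265
P_0 = D_1/(1+r)^1 + D_2/(1+r)^2 + D_3/(1+r)^3 + TV/(1+r)^3
    = 0.77228 + 0.85202 + 0.94000 + 52.24407 = 54.80837

54.81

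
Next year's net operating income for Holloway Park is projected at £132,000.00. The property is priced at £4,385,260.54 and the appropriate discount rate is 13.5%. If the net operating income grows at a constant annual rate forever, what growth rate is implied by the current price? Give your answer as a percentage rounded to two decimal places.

P = D₁/(r−g) ⇒ g = r − D₁/P = 0.135 − £132,000.00/£4,385,260.54 = 0.104899

10.49%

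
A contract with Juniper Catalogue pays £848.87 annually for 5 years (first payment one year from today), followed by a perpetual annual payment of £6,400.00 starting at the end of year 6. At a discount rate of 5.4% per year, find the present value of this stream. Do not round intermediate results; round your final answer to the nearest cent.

PV of 5-year annuity: £848.87 × [1 − (1+0.054)^−5] / 0.054 = 3634.87836
Perpetuity value at year 5: £6,400.00 / 0.054 = 118518.51852
PV of perpetuity: 118518.51852 / (1+0.054)^5 = 91113.59021
Total PV = 3634.87836 + 91113.59021 = 94748.46857

£94748.47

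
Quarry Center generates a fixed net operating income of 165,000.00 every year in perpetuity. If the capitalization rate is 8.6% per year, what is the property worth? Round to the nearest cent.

1918604.65

Level perpetuity: PV = C / r = 165,000.00 / 0.086 = 1,918,604.65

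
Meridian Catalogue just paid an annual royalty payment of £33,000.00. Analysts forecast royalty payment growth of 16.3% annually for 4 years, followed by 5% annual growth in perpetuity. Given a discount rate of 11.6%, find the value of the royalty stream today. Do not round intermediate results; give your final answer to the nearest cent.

£765681.95

D_1 = 38379.00000
D_2 = 44634.77700
D_3 = 51910.24565
D_4 = 60371.61569
Terminal value at year 4: TV = D_4×(1+g_2)/(r−g_2) = 63390.19648/0.066 = 960457.52237
P_0 = D_1/(1+r)^1 + D_2/(1+r)^2 + D_3/(1+r)^3 + D_4/(1+r)^4 + TV/(1+r)^4
    = 34389.78495 + 35838.10026 + 37347.41094 + 38920.28577 + 619186.36452 = 765681.94643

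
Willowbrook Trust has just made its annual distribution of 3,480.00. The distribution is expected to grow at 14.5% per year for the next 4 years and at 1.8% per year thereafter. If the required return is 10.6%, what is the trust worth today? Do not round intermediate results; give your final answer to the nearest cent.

61434.14

D_1 = 3984.60000
D_2 = 4562.36700
D_3 = 5223.91021
D_4 = 5981.37720
Terminal value at year 4: TV = D_4×(1+g_2)/(r−g_2) = 6089.04199/0.088 = 69193.65893
P_0 = D_1/(1+r)^1 + D_2/(1+r)^2 + D_3/(1+r)^3 + D_4/(1+r)^4 + TV/(1+r)^4
    = 3602.71248 + 3729.75207 + 3861.27135 + 3997.42830 + 46242.97738 = 61434.14158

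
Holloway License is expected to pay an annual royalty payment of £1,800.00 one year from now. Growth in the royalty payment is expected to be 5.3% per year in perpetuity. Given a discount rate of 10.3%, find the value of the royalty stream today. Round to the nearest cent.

Growing perpetuity: P = D₁ / (r − g) = £1,800.0000 / (0.103 − 0.053) = £36,000.00

£36000.00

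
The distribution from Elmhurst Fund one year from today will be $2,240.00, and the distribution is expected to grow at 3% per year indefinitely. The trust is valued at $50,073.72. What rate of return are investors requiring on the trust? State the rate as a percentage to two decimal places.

P = D₁/(r − g) ⇒ r = D₁/P + g = $2,240.0000/$50,073.72 + 0.03 = 0.044734 + 0.03 = 0.074734

7.47%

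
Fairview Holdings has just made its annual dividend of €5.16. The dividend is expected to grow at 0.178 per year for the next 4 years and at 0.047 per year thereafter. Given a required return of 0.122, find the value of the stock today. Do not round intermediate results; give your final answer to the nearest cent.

€110.87

D_1 = 6.07848
D_2 = 7.16045
D_3 = 8.43501
D_4 = 9.93644
Terminal value at year 4: TV = D_4×(1+g_2)/(r−g_2) = 10.40345/0.075 = 138.71272
P_0 = D_1/(1+r)^1 + D_2/(1+r)^2 + D_3/(1+r)^3 + D_4/(1+r)^4 + TV/(1+r)^4
    = 5.41754 + 5.68793 + 5.97182 + 6.26988 + 87.52757 = 110.87475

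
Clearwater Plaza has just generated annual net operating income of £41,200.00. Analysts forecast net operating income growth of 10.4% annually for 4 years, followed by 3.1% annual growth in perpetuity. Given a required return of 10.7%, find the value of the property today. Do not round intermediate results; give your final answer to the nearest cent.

£716562.95

D_1 = 45484.80000
D_2 = 50215.21920
D_3 = 55437.60200
D_4 = 61203.11260
Terminal value at year 4: TV = D_4×(1+g_2)/(r−g_2) = 63100.40910/0.076 = 830268.54073
P_0 = D_1/(1+r)^1 + D_2/(1+r)^2 + D_3/(1+r)^3 + D_4/(1+r)^4 + TV/(1+r)^4
    = 41088.34688 + 40976.99635 + 40865.94758 + 40755.19975 + 552876.45982 = 716562.95039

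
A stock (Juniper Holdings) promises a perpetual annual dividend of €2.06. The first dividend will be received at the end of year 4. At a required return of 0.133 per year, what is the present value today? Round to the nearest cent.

Value at end of year 3: C / r = €2.06 / 0.133 = €15.4887
Discount to today: PV = €15.4887 / (1 + 0.133)^3 = €15.4887 / 1.454420 = €10.65

€10.65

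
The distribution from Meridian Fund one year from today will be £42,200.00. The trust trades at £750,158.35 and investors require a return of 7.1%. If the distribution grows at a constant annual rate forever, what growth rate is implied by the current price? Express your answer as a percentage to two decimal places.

P = D₁/(r−g) ⇒ g = r − D₁/P = 0.071 − £42,200.00/£750,158.35 = 0.014745

1.47%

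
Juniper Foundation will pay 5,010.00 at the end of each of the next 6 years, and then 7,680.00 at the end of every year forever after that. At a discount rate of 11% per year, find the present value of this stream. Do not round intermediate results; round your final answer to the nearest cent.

58522.65

PV of 6-year annuity: 5,010.00 × [1 − (1+0.11)^−6] / 0.11 = 21194.99465
Perpetuity value at year 6: 7,680.00 / 0.11 = 69818.18182
PV of perpetuity: 69818.18182 / (1+0.11)^6 = 37327.65110
Total PV = 21194.99465 + 37327.65110 = 58522.64575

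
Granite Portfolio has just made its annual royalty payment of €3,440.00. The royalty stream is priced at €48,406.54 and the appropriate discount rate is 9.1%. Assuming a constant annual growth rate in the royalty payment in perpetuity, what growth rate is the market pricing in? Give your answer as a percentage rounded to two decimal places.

1.86%

P = D₀(1+g)/(r−g) ⇒ P(r−g) = D₀(1+g) ⇒ g(P+D₀) = P·r − D₀
g = (P·r − D₀)/(P + D₀) = (€48,406.54×0.091 − €3,440.00) / (€48,406.54 + €3,440.00) = 0.018613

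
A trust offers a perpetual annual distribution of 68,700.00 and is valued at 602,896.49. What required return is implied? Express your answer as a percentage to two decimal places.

P = C/r ⇒ r = C/P = 68,700.00/602,896.49 = 0.113950

11.39%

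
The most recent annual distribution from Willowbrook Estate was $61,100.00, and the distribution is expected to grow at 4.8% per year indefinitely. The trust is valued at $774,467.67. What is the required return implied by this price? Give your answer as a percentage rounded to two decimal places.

13.07%

D₁ = $61,100.00 × 1.048 = $64,032.8000
P = D₁/(r − g) ⇒ r = D₁/P + g = $64,032.8000/$774,467.67 + 0.048 = 0.082680 + 0.048 = 0.130680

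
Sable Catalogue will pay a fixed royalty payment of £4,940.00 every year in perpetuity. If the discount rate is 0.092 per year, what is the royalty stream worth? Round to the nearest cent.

Level perpetuity: PV = C / r = £4,940.00 / 0.092 = £53,695.65

£53695.65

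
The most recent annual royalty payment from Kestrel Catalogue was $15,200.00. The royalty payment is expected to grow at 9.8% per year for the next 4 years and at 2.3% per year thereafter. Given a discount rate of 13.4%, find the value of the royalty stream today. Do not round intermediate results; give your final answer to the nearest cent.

D_1 = 16689.60000
D_2 = 18325.18080
D_3 = 20121.04852
D_4 = 22092.91127
Terminal value at year 4: TV = D_4×(1+g_2)/(r−g_2) = 22601.04823/0.111 = 203613.04714
P_0 = D_1/(1+r)^1 + D_2/(1+r)^2 + D_3/(1+r)^3 + D_4/(1+r)^4 + TV/(1+r)^4
    = 14717.46032 + 14250.23936 + 13797.85080 + 13359.82379 + 123127.02470 = 179252.39897

$179252.40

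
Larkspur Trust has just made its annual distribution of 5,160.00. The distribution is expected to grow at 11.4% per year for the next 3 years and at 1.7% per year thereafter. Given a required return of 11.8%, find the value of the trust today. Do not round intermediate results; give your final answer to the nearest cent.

D_1 = 5748.24000
D_2 = 6403.53936
D_3 = 7133.54285
Terminal value at year 3: TV = D_3×(1+g_2)/(r−g_2) = 7254.81308/0.101 = 71829.83243
P_0 = D_1/(1+r)^1 + D_2/(1+r)^2 + D_3/(1+r)^3 + TV/(1+r)^3
    = 5141.53846 + 5123.14298 + 5104.81330 + 51401.93199 = 66771.42673

66771.43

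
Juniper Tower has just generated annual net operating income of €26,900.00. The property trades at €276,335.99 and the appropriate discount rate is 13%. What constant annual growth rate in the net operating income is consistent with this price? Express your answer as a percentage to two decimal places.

P = D₀(1+g)/(r−g) ⇒ P(r−g) = D₀(1+g) ⇒ g(P+D₀) = P·r − D₀
g = (P·r − D₀)/(P + D₀) = (€276,335.99×0.13 − €26,900.00) / (€276,335.99 + €26,900.00) = 0.029758

2.98%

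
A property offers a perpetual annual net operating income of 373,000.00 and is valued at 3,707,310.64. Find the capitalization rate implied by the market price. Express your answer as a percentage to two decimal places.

10.06%

P = C/r ⇒ r = C/P = 373,000.00/3,707,310.64 = 0.100612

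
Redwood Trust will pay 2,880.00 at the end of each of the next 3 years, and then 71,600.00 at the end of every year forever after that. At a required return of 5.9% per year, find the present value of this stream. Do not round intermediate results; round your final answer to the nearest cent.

1029529.56

PV of 3-year annuity: 2,880.00 × [1 − (1+0.059)^−3] / 0.059 = 7712.53971
Perpetuity value at year 3: 71,600.00 / 0.059 = 1213559.32203
PV of perpetuity: 1213559.32203 / (1+0.059)^3 = 1021817.01545
Total PV = 7712.53971 + 1021817.01545 = 1029529.55516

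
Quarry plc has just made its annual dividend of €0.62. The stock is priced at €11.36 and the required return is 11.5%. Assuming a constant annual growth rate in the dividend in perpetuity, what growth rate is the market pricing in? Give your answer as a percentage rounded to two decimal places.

P = D₀(1+g)/(r−g) ⇒ P(r−g) = D₀(1+g) ⇒ g(P+D₀) = P·r − D₀
g = (P·r − D₀)/(P + D₀) = (€11.36×0.115 − €0.62) / (€11.36 + €0.62) = 0.057295

5.73%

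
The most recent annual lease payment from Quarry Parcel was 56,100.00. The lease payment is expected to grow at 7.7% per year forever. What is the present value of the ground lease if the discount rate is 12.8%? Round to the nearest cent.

1184700.00

D₁ = D₀ × (1 + g) = 56,100.00 × 1.077 = 60,419.7000
Growing perpetuity: P = D₁ / (r − g) = 60,419.7000 / (0.128 − 0.077) = 1,184,700.00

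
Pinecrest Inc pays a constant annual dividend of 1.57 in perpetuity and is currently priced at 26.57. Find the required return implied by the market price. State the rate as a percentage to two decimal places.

5.91%

P = C/r ⇒ r = C/P = 1.57/26.57 = 0.059089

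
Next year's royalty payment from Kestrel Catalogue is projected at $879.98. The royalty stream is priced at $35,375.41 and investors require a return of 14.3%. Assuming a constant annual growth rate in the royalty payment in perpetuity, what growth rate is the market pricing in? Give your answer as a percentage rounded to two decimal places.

11.81%

P = D₁/(r−g) ⇒ g = r − D₁/P = 0.143 − $879.98/$35,375.41 = 0.118125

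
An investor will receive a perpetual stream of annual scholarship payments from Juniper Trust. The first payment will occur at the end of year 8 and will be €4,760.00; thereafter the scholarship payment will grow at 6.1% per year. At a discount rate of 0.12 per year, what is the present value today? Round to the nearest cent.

€36494.61

Value at end of year 7: C₁ / (r − g) = €4,760.00 / (0.12 − 0.061) = €80,677.9661
Discount to today: PV = €80,677.9661 / (1 + 0.12)^7 = €80,677.9661 / 2.210681 = €36,494.61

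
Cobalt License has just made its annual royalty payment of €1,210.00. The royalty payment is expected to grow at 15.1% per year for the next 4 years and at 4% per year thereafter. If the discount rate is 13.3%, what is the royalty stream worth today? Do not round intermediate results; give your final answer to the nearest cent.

D_1 = 1392.71000
D_2 = 1603.00921
D_3 = 1845.06360
D_4 = 2123.66820
Terminal value at year 4: TV = D_4×(1+g_2)/(r−g_2) = 2208.61493/0.093 = 23748.54766
P_0 = D_1/(1+r)^1 + D_2/(1+r)^2 + D_3/(1+r)^3 + D_4/(1+r)^4 + TV/(1+r)^4
    = 1229.22330 + 1248.75200 + 1268.59096 + 1288.74510 + 14411.77311 = 19447.08446

€19447.08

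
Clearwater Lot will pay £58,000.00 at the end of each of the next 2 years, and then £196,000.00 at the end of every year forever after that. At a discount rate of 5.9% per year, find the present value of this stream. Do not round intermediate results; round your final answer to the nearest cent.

PV of 2-year annuity: £58,000.00 × [1 − (1+0.059)^−2] / 0.059 = 106485.97703
Perpetuity value at year 2: £196,000.00 / 0.059 = 3322033.89831
PV of perpetuity: 3322033.89831 / (1+0.059)^2 = 2962184.73457
Total PV = 106485.97703 + 2962184.73457 = 3068670.71159

£3068670.71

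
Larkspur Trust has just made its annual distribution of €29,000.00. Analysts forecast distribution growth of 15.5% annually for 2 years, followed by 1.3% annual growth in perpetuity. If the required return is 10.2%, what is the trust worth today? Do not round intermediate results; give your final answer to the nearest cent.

€424843.29

D_1 = 33495.00000
D_2 = 38686.72500
Terminal value at year 2: TV = D_2×(1+g_2)/(r−g_2) = 39189.65243/0.089 = 440333.17331
P_0 = D_1/(1+r)^1 + D_2/(1+r)^2 + TV/(1+r)^2
    = 30394.73684 + 31856.55268 + 362591.99847 = 424843.28800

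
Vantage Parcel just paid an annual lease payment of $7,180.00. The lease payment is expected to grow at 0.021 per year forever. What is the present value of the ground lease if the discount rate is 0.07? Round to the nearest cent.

D₁ = D₀ × (1 + g) = $7,180.00 × 1.021 = $7,330.7800
Growing perpetuity: P = D₁ / (r − g) = $7,330.7800 / (0.07 − 0.021) = $149,607.76

$149607.76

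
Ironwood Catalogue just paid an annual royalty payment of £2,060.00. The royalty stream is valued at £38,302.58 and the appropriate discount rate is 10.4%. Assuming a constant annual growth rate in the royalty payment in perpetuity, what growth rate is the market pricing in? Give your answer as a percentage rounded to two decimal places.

4.77%

P = D₀(1+g)/(r−g) ⇒ P(r−g) = D₀(1+g) ⇒ g(P+D₀) = P·r − D₀
g = (P·r − D₀)/(P + D₀) = (£38,302.58×0.104 − £2,060.00) / (£38,302.58 + £2,060.00) = 0.047655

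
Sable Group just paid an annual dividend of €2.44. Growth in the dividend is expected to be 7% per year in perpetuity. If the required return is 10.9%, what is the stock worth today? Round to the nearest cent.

€66.94

D₁ = D₀ × (1 + g) = €2.44 × 1.07 = €2.6108
Growing perpetuity: P = D₁ / (r − g) = €2.6108 / (0.109 − 0.07) = €66.94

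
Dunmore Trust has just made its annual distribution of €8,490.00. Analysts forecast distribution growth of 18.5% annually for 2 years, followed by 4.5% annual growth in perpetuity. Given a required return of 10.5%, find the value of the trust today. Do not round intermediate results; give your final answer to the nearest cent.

D_1 = 10060.65000
D_2 = 11921.87025
Terminal value at year 2: TV = D_2×(1+g_2)/(r−g_2) = 12458.35441/0.06 = 207639.24019
P_0 = D_1/(1+r)^1 + D_2/(1+r)^2 + TV/(1+r)^2
    = 9104.66063 + 9763.82158 + 170053.22593 = 188921.70814

€188921.71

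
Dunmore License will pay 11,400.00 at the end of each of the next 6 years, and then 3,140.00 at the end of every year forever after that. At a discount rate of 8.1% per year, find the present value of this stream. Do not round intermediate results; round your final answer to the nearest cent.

PV of 6-year annuity: 11,400.00 × [1 − (1+0.081)^−6] / 0.081 = 52541.33302
Perpetuity value at year 6: 3,140.00 / 0.081 = 38765.43210
PV of perpetuity: 38765.43210 / (1+0.081)^6 = 24293.52107
Total PV = 52541.33302 + 24293.52107 = 76834.85410

76834.85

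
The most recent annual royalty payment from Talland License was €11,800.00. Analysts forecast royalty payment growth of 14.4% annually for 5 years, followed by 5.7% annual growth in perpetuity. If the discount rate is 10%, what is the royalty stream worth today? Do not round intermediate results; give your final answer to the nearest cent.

€419372.02

D_1 = 13499.20000
D_2 = 15443.08480
D_3 = 17666.88901
D_4 = 20210.92103
D_5 = 23121.29366
Terminal value at year 5: TV = D_5×(1+g_2)/(r−g_2) = 24439.20740/0.043 = 568353.66036
P_0 = D_1/(1+r)^1 + D_2/(1+r)^2 + D_3/(1+r)^3 + D_4/(1+r)^4 + D_5/(1+r)^5 + TV/(1+r)^5
    = 12272.00000 + 12762.88000 + 13273.39520 + 13804.33101 + 14356.50425 + 352902.90676 = 419372.01721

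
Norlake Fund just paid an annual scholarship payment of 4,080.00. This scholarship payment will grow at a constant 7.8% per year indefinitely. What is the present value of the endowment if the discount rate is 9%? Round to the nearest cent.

366520.00

D₁ = D₀ × (1 + g) = 4,080.00 × 1.078 = 4,398.2400
Growing perpetuity: P = D₁ / (r − g) = 4,398.2400 / (0.09 − 0.078) = 366,520.00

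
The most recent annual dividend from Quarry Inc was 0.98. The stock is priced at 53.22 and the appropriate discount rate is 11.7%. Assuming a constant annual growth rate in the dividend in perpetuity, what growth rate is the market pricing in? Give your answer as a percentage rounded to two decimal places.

9.68%

P = D₀(1+g)/(r−g) ⇒ P(r−g) = D₀(1+g) ⇒ g(P+D₀) = P·r − D₀
g = (P·r − D₀)/(P + D₀) = (53.22×0.117 − 0.98) / (53.22 + 0.98) = 0.096803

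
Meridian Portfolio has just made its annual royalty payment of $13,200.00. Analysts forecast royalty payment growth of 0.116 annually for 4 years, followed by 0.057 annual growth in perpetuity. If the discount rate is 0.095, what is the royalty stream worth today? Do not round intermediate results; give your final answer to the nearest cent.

D_1 = 14731.20000
D_2 = 16440.01920
D_3 = 18347.06143
D_4 = 20475.32055
Terminal value at year 4: TV = D_4×(1+g_2)/(r−g_2) = 21642.41382/0.038 = 569537.20590
P_0 = D_1/(1+r)^1 + D_2/(1+r)^2 + D_3/(1+r)^3 + D_4/(1+r)^4 + TV/(1+r)^4
    = 13453.15068 + 13711.15631 + 13974.11000 + 14242.10663 + 396155.43961 = 451535.96323

$451535.96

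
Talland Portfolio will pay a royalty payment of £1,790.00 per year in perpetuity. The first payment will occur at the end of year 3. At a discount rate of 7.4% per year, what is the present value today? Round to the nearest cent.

£20970.69

Value at end of year 2: C / r = £1,790.00 / 0.074 = £24,189.1892
Discount to today: PV = £24,189.1892 / (1 + 0.074)^2 = £24,189.1892 / 1.153476 = £20,970.69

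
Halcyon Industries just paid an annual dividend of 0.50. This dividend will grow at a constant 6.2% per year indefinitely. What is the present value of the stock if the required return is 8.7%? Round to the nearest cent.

D₁ = D₀ × (1 + g) = 0.50 × 1.062 = 0.5310
Growing perpetuity: P = D₁ / (r − g) = 0.5310 / (0.087 − 0.062) = 21.24

21.24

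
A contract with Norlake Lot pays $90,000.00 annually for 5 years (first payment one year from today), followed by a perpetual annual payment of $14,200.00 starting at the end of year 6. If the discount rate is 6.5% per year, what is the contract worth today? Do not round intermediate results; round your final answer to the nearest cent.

PV of 5-year annuity: $90,000.00 × [1 − (1+0.065)^−5] / 0.065 = 374011.14943
Perpetuity value at year 5: $14,200.00 / 0.065 = 218461.53846
PV of perpetuity: 218461.53846 / (1+0.065)^5 = 159450.89044
Total PV = 374011.14943 + 159450.89044 = 533462.03987

$533462.04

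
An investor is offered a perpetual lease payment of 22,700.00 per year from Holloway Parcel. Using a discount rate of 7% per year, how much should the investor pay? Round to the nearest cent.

Level perpetuity: PV = C / r = 22,700.00 / 0.07 = 324,285.71

324285.71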